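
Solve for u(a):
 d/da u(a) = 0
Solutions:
 u(a) = C1


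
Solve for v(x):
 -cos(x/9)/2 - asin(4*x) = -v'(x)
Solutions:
 v(x) = C1 + x*asin(4*x) + sqrt(1 - 16*x^2)/4 + 9*sin(x/9)/2


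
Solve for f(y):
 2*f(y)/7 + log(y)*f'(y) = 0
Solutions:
 f(y) = C1*exp(-2*li(y)/7)


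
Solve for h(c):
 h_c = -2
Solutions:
 h(c) = C1 - 2*c


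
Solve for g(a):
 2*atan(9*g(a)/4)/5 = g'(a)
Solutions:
 Integral(1/atan(9*_y/4), (_y, g(a))) = C1 + 2*a/5


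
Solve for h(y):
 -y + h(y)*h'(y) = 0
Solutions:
 h(y) = -sqrt(C1 + y^2)
 h(y) = sqrt(C1 + y^2)


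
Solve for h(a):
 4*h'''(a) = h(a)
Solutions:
 h(a) = C3*exp(2^(1/3)*a/2) + (C1*sin(2^(1/3)*sqrt(3)*a/4) + C2*cos(2^(1/3)*sqrt(3)*a/4))*exp(-2^(1/3)*a/4)


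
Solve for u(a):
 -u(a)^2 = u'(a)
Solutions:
 u(a) = 1/(C1 + a)


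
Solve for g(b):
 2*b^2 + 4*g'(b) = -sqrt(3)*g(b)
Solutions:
 g(b) = C1*exp(-sqrt(3)*b/4) - 2*sqrt(3)*b^2/3 + 16*b/3 - 64*sqrt(3)/9


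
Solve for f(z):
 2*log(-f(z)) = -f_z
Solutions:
 -li(-f(z)) = C1 - 2*z


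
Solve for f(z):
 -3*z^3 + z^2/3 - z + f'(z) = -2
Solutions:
 f(z) = C1 + 3*z^4/4 - z^3/9 + z^2/2 - 2*z


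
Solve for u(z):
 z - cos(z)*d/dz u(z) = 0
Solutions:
 u(z) = C1 + Integral(z/cos(z), z)


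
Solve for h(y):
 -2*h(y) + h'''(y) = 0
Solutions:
 h(y) = C3*exp(2^(1/3)*y) + (C1*sin(2^(1/3)*sqrt(3)*y/2) + C2*cos(2^(1/3)*sqrt(3)*y/2))*exp(-2^(1/3)*y/2)


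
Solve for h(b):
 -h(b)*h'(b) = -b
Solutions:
 h(b) = -sqrt(C1 + b^2)
 h(b) = sqrt(C1 + b^2)


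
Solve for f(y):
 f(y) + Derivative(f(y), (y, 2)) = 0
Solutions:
 f(y) = C1*sin(y) + C2*cos(y)


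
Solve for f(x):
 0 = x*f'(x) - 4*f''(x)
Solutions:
 f(x) = C1 + C2*erfi(sqrt(2)*x/4)


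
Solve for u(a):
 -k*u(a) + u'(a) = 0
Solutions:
 u(a) = C1*exp(a*k)


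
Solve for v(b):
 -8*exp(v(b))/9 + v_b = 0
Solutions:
 v(b) = log(-1/(C1 + 8*b)) + 2*log(3)


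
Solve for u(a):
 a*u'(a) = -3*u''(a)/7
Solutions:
 u(a) = C1 + C2*erf(sqrt(42)*a/6)


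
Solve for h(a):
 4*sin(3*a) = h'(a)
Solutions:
 h(a) = C1 - 4*cos(3*a)/3


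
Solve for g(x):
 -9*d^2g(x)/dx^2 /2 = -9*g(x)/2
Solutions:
 g(x) = C1*exp(-x) + C2*exp(x)


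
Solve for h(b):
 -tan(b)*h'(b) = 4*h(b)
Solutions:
 h(b) = C1/sin(b)^4


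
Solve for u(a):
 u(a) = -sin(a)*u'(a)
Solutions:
 u(a) = C1*sqrt(cos(a) + 1)/sqrt(cos(a) - 1)


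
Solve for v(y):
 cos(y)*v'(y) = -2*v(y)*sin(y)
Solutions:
 v(y) = C1*cos(y)^2


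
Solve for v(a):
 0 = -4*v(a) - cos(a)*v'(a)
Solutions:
 v(a) = C1*(sin(a)^2 - 2*sin(a) + 1)/(sin(a)^2 + 2*sin(a) + 1)


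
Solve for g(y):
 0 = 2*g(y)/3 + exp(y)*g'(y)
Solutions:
 g(y) = C1*exp(2*exp(-y)/3)


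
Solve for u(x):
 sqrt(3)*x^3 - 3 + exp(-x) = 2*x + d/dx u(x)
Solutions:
 u(x) = C1 + sqrt(3)*x^4/4 - x^2 - 3*x - exp(-x)


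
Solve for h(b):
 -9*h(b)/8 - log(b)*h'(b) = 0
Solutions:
 h(b) = C1*exp(-9*li(b)/8)


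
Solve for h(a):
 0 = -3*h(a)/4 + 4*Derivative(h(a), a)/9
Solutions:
 h(a) = C1*exp(27*a/16)


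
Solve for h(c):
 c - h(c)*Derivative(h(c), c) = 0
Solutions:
 h(c) = -sqrt(C1 + c^2)
 h(c) = sqrt(C1 + c^2)


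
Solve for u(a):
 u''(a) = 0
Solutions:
 u(a) = C1 + C2*a


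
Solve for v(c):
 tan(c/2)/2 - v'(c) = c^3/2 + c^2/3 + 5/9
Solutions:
 v(c) = C1 - c^4/8 - c^3/9 - 5*c/9 - log(cos(c/2))


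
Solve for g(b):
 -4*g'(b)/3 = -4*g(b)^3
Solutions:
 g(b) = -sqrt(2)*sqrt(-1/(C1 + 3*b))/2
 g(b) = sqrt(2)*sqrt(-1/(C1 + 3*b))/2


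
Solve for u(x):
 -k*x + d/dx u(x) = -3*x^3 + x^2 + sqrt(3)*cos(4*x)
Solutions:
 u(x) = C1 + k*x^2/2 - 3*x^4/4 + x^3/3 + sqrt(3)*sin(4*x)/4


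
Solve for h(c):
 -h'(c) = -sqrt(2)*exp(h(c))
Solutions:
 h(c) = log(-1/(C1 + sqrt(2)*c))


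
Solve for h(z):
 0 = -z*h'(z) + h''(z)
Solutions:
 h(z) = C1 + C2*erfi(sqrt(2)*z/2)


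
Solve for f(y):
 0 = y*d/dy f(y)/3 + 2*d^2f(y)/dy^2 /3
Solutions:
 f(y) = C1 + C2*erf(y/2)


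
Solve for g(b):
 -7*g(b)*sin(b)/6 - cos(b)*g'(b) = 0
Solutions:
 g(b) = C1*cos(b)^(7/6)


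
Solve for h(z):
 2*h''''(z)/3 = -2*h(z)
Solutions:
 h(z) = (C1*sin(sqrt(2)*3^(1/4)*z/2) + C2*cos(sqrt(2)*3^(1/4)*z/2))*exp(-sqrt(2)*3^(1/4)*z/2) + (C3*sin(sqrt(2)*3^(1/4)*z/2) + C4*cos(sqrt(2)*3^(1/4)*z/2))*exp(sqrt(2)*3^(1/4)*z/2)


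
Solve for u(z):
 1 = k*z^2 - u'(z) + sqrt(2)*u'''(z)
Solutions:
 u(z) = C1 + C2*exp(-2^(3/4)*z/2) + C3*exp(2^(3/4)*z/2) + k*z^3/3 + 2*sqrt(2)*k*z - z


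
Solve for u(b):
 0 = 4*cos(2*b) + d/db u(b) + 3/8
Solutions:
 u(b) = C1 - 3*b/8 - 4*sin(b)*cos(b)


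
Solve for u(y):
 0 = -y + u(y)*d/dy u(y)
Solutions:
 u(y) = -sqrt(C1 + y^2)
 u(y) = sqrt(C1 + y^2)


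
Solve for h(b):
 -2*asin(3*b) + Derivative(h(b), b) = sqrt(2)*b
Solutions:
 h(b) = C1 + sqrt(2)*b^2/2 + 2*b*asin(3*b) + 2*sqrt(1 - 9*b^2)/3


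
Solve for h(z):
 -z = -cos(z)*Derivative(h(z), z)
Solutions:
 h(z) = C1 + Integral(z/cos(z), z)


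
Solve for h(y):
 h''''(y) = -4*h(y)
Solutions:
 h(y) = (C1*sin(y) + C2*cos(y))*exp(-y) + (C3*sin(y) + C4*cos(y))*exp(y)


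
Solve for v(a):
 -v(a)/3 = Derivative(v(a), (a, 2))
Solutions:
 v(a) = C1*sin(sqrt(3)*a/3) + C2*cos(sqrt(3)*a/3)


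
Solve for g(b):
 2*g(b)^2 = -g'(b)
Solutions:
 g(b) = 1/(C1 + 2*b)


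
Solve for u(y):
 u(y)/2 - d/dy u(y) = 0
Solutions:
 u(y) = C1*exp(y/2)


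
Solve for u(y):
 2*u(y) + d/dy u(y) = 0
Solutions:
 u(y) = C1*exp(-2*y)


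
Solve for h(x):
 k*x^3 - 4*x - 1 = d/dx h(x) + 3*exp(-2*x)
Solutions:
 h(x) = C1 + k*x^4/4 - 2*x^2 - x + 3*exp(-2*x)/2


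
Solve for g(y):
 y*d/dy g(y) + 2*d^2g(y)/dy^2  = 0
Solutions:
 g(y) = C1 + C2*erf(y/2)


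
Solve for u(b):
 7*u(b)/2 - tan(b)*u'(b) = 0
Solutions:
 u(b) = C1*sin(b)^(7/2)


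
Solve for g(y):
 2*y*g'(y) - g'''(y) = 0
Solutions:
 g(y) = C1 + Integral(C2*airyai(2^(1/3)*y) + C3*airybi(2^(1/3)*y), y)


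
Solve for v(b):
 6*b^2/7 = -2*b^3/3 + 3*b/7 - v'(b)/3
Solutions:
 v(b) = C1 - b^4/2 - 6*b^3/7 + 9*b^2/14


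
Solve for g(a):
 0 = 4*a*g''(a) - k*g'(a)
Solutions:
 g(a) = C1 + a^(re(k)/4 + 1)*(C2*sin(log(a)*Abs(im(k))/4) + C3*cos(log(a)*im(k)/4))


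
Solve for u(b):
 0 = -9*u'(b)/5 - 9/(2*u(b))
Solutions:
 u(b) = -sqrt(C1 - 5*b)
 u(b) = sqrt(C1 - 5*b)


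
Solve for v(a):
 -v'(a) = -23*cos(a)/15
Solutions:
 v(a) = C1 + 23*sin(a)/15


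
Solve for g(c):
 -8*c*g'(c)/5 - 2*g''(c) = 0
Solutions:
 g(c) = C1 + C2*erf(sqrt(10)*c/5)


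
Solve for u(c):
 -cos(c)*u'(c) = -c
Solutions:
 u(c) = C1 + Integral(c/cos(c), c)


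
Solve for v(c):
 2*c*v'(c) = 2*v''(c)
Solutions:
 v(c) = C1 + C2*erfi(sqrt(2)*c/2)


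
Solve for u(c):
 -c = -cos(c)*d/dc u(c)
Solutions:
 u(c) = C1 + Integral(c/cos(c), c)


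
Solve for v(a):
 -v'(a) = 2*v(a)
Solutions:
 v(a) = C1*exp(-2*a)


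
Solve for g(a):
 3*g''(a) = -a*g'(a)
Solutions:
 g(a) = C1 + C2*erf(sqrt(6)*a/6)


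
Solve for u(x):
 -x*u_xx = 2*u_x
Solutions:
 u(x) = C1 + C2/x


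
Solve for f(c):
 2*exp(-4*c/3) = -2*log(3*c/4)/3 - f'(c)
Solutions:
 f(c) = C1 - 2*c*log(c)/3 + 2*c*(-log(3) + 1 + 2*log(2))/3 + 3*exp(-4*c/3)/2


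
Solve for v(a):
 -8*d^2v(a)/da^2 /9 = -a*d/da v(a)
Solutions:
 v(a) = C1 + C2*erfi(3*a/4)


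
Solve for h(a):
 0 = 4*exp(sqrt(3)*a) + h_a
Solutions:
 h(a) = C1 - 4*sqrt(3)*exp(sqrt(3)*a)/3


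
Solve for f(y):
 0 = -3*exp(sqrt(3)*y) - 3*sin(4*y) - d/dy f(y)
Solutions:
 f(y) = C1 - sqrt(3)*exp(sqrt(3)*y) + 3*cos(4*y)/4


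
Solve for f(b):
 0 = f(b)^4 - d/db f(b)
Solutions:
 f(b) = (-1/(C1 + 3*b))^(1/3)
 f(b) = (-1/(C1 + b))^(1/3)*(-3^(2/3) - 3*3^(1/6)*I)/6
 f(b) = (-1/(C1 + b))^(1/3)*(-3^(2/3) + 3*3^(1/6)*I)/6


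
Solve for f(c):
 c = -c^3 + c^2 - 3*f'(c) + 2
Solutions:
 f(c) = C1 - c^4/12 + c^3/9 - c^2/6 + 2*c/3


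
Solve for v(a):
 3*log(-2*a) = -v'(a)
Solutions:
 v(a) = C1 - 3*a*log(-a) + 3*a*(1 - log(2))


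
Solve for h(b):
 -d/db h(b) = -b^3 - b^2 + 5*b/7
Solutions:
 h(b) = C1 + b^4/4 + b^3/3 - 5*b^2/14


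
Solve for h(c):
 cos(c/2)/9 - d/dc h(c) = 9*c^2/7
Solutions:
 h(c) = C1 - 3*c^3/7 + 2*sin(c/2)/9


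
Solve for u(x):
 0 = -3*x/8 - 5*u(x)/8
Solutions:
 u(x) = -3*x/5


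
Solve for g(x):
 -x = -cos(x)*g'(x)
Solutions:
 g(x) = C1 + Integral(x/cos(x), x)


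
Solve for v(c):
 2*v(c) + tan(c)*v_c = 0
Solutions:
 v(c) = C1/sin(c)^2


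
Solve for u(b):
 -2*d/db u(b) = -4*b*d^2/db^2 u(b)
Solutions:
 u(b) = C1 + C2*b^(3/2)


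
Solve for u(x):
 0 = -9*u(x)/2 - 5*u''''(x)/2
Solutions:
 u(x) = (C1*sin(5^(3/4)*sqrt(6)*x/10) + C2*cos(5^(3/4)*sqrt(6)*x/10))*exp(-5^(3/4)*sqrt(6)*x/10) + (C3*sin(5^(3/4)*sqrt(6)*x/10) + C4*cos(5^(3/4)*sqrt(6)*x/10))*exp(5^(3/4)*sqrt(6)*x/10)


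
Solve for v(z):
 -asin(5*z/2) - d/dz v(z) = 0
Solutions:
 v(z) = C1 - z*asin(5*z/2) - sqrt(4 - 25*z^2)/5


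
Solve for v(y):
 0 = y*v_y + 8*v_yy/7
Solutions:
 v(y) = C1 + C2*erf(sqrt(7)*y/4)


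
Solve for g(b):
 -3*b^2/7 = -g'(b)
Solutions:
 g(b) = C1 + b^3/7


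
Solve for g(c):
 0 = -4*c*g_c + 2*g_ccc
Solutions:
 g(c) = C1 + Integral(C2*airyai(2^(1/3)*c) + C3*airybi(2^(1/3)*c), c)


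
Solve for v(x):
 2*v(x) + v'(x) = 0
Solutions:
 v(x) = C1*exp(-2*x)


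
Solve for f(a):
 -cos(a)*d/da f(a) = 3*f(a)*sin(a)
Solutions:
 f(a) = C1*cos(a)^3


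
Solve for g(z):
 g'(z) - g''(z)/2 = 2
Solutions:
 g(z) = C1 + C2*exp(2*z) + 2*z


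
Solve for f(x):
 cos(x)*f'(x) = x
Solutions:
 f(x) = C1 + Integral(x/cos(x), x)


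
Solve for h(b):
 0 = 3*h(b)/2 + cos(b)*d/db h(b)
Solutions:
 h(b) = C1*(sin(b) - 1)^(3/4)/(sin(b) + 1)^(3/4)


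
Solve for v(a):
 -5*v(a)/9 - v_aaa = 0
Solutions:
 v(a) = C3*exp(-15^(1/3)*a/3) + (C1*sin(3^(5/6)*5^(1/3)*a/6) + C2*cos(3^(5/6)*5^(1/3)*a/6))*exp(15^(1/3)*a/6)


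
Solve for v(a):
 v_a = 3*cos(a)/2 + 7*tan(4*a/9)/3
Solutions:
 v(a) = C1 - 21*log(cos(4*a/9))/4 + 3*sin(a)/2


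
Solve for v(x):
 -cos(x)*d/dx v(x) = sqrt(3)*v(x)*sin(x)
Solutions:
 v(x) = C1*cos(x)^(sqrt(3))


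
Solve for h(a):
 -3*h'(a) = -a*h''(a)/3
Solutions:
 h(a) = C1 + C2*a^10


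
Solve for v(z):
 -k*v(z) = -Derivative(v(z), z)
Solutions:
 v(z) = C1*exp(k*z)


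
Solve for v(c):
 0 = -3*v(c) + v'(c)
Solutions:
 v(c) = C1*exp(3*c)


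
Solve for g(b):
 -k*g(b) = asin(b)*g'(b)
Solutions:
 g(b) = C1*exp(-k*Integral(1/asin(b), b))


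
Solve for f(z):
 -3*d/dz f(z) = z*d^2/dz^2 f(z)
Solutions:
 f(z) = C1 + C2/z^2


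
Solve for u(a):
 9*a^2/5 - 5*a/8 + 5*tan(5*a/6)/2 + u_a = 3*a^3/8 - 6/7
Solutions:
 u(a) = C1 + 3*a^4/32 - 3*a^3/5 + 5*a^2/16 - 6*a/7 + 3*log(cos(5*a/6))


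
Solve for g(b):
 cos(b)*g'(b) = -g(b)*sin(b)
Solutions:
 g(b) = C1*cos(b)


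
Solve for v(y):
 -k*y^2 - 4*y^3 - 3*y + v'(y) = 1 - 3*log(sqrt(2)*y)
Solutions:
 v(y) = C1 + k*y^3/3 + y^4 + 3*y^2/2 - 3*y*log(y) - 3*y*log(2)/2 + 4*y


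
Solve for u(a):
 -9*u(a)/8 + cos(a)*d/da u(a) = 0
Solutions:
 u(a) = C1*(sin(a) + 1)^(9/16)/(sin(a) - 1)^(9/16)


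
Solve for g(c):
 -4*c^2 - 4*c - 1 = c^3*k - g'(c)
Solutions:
 g(c) = C1 + c^4*k/4 + 4*c^3/3 + 2*c^2 + c


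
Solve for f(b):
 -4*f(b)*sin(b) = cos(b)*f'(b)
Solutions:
 f(b) = C1*cos(b)^4


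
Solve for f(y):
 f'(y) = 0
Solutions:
 f(y) = C1


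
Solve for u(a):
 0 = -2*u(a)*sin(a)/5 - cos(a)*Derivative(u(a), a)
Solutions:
 u(a) = C1*cos(a)^(2/5)


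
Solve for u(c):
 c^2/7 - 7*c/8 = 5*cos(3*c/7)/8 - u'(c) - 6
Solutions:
 u(c) = C1 - c^3/21 + 7*c^2/16 - 6*c + 35*sin(3*c/7)/24


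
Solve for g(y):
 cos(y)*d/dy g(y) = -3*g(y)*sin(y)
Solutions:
 g(y) = C1*cos(y)^3


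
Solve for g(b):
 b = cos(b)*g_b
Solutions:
 g(b) = C1 + Integral(b/cos(b), b)


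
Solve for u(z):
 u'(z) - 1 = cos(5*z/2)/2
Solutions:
 u(z) = C1 + z + sin(5*z/2)/5


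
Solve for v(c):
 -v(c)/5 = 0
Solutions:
 v(c) = 0


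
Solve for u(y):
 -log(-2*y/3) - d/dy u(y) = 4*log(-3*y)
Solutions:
 u(y) = C1 - 5*y*log(-y) + y*(5 - log(54))


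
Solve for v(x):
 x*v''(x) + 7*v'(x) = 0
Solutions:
 v(x) = C1 + C2/x^6


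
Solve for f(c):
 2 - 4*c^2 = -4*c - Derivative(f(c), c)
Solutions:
 f(c) = C1 + 4*c^3/3 - 2*c^2 - 2*c


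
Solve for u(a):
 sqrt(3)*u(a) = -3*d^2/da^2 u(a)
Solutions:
 u(a) = C1*sin(3^(3/4)*a/3) + C2*cos(3^(3/4)*a/3)


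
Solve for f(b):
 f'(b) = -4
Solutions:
 f(b) = C1 - 4*b


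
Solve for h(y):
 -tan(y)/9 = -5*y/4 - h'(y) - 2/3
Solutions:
 h(y) = C1 - 5*y^2/8 - 2*y/3 - log(cos(y))/9


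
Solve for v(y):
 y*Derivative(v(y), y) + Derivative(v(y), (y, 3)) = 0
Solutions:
 v(y) = C1 + Integral(C2*airyai(-y) + C3*airybi(-y), y)


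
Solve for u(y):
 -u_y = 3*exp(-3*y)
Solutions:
 u(y) = C1 + exp(-3*y)


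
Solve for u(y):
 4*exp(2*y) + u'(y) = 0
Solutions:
 u(y) = C1 - 2*exp(2*y)


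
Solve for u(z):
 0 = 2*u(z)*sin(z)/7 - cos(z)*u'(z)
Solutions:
 u(z) = C1/cos(z)^(2/7)


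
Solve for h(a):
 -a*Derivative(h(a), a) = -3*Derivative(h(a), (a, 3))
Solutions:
 h(a) = C1 + Integral(C2*airyai(3^(2/3)*a/3) + C3*airybi(3^(2/3)*a/3), a)


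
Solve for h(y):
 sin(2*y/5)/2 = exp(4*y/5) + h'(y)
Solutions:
 h(y) = C1 - 5*exp(4*y/5)/4 - 5*cos(2*y/5)/4


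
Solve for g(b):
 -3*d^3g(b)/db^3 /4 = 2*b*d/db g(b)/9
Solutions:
 g(b) = C1 + Integral(C2*airyai(-2*b/3) + C3*airybi(-2*b/3), b)


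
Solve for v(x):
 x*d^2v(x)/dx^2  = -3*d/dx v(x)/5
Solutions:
 v(x) = C1 + C2*x^(2/5)


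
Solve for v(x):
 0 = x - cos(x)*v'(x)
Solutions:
 v(x) = C1 + Integral(x/cos(x), x)


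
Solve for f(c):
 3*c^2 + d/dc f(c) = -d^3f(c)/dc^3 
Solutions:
 f(c) = C1 + C2*sin(c) + C3*cos(c) - c^3 + 6*c


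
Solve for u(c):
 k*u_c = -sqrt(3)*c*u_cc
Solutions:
 u(c) = C1 + c^(-sqrt(3)*re(k)/3 + 1)*(C2*sin(sqrt(3)*log(c)*Abs(im(k))/3) + C3*cos(sqrt(3)*log(c)*im(k)/3))


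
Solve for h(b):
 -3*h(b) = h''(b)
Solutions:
 h(b) = C1*sin(sqrt(3)*b) + C2*cos(sqrt(3)*b)


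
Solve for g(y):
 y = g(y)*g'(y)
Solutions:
 g(y) = -sqrt(C1 + y^2)
 g(y) = sqrt(C1 + y^2)


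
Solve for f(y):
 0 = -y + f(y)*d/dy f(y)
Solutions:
 f(y) = -sqrt(C1 + y^2)
 f(y) = sqrt(C1 + y^2)


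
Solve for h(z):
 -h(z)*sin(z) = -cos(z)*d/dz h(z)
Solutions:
 h(z) = C1/cos(z)


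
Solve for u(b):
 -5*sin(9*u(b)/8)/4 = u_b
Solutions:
 5*b/4 + 4*log(cos(9*u(b)/8) - 1)/9 - 4*log(cos(9*u(b)/8) + 1)/9 = C1


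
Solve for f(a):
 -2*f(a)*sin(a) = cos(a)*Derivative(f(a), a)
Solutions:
 f(a) = C1*cos(a)^2


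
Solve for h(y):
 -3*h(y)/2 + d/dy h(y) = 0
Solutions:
 h(y) = C1*exp(3*y/2)


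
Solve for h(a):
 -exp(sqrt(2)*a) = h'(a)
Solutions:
 h(a) = C1 - sqrt(2)*exp(sqrt(2)*a)/2


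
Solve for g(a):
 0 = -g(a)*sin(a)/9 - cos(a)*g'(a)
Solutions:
 g(a) = C1*cos(a)^(1/9)


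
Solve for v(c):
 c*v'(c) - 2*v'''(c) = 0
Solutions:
 v(c) = C1 + Integral(C2*airyai(2^(2/3)*c/2) + C3*airybi(2^(2/3)*c/2), c)


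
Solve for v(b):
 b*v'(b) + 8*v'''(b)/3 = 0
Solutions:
 v(b) = C1 + Integral(C2*airyai(-3^(1/3)*b/2) + C3*airybi(-3^(1/3)*b/2), b)


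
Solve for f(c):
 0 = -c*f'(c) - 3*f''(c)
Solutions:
 f(c) = C1 + C2*erf(sqrt(6)*c/6)


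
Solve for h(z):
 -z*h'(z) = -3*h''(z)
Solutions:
 h(z) = C1 + C2*erfi(sqrt(6)*z/6)


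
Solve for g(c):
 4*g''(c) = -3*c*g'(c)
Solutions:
 g(c) = C1 + C2*erf(sqrt(6)*c/4)


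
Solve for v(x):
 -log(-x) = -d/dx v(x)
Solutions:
 v(x) = C1 + x*log(-x) - x


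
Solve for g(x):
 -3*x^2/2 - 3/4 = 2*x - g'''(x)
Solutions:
 g(x) = C1 + C2*x + C3*x^2 + x^5/40 + x^4/12 + x^3/8


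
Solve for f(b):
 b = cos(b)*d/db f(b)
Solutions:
 f(b) = C1 + Integral(b/cos(b), b)


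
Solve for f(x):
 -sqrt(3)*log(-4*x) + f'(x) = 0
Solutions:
 f(x) = C1 + sqrt(3)*x*log(-x) + sqrt(3)*x*(-1 + 2*log(2))


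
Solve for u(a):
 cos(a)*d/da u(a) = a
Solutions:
 u(a) = C1 + Integral(a/cos(a), a)


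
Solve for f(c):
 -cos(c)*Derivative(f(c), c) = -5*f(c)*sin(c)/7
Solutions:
 f(c) = C1/cos(c)^(5/7)


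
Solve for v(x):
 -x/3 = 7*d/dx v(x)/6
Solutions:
 v(x) = C1 - x^2/7


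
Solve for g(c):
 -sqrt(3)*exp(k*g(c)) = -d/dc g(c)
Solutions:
 g(c) = Piecewise((log(-1/(C1*k + sqrt(3)*c*k))/k, Ne(k, 0)), (nan, True))
 g(c) = Piecewise((C1 + sqrt(3)*c, Eq(k, 0)), (nan, True))


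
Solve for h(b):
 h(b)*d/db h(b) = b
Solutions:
 h(b) = -sqrt(C1 + b^2)
 h(b) = sqrt(C1 + b^2)


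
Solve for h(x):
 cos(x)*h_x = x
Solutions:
 h(x) = C1 + Integral(x/cos(x), x)


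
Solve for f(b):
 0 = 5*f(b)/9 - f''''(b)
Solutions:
 f(b) = C1*exp(-sqrt(3)*5^(1/4)*b/3) + C2*exp(sqrt(3)*5^(1/4)*b/3) + C3*sin(sqrt(3)*5^(1/4)*b/3) + C4*cos(sqrt(3)*5^(1/4)*b/3)


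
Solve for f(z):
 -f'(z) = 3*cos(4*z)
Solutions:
 f(z) = C1 - 3*sin(4*z)/4


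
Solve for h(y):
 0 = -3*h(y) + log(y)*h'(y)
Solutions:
 h(y) = C1*exp(3*li(y))


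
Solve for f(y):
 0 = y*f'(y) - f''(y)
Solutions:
 f(y) = C1 + C2*erfi(sqrt(2)*y/2)


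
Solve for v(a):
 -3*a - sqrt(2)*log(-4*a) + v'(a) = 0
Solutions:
 v(a) = C1 + 3*a^2/2 + sqrt(2)*a*log(-a) + sqrt(2)*a*(-1 + 2*log(2))


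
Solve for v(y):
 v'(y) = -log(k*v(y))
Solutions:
 li(k*v(y))/k = C1 - y


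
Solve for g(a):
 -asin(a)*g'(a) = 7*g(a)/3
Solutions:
 g(a) = C1*exp(-7*Integral(1/asin(a), a)/3)


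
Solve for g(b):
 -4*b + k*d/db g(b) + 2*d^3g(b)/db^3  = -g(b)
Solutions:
 g(b) = C1*exp(b*(2*k/((-6^(1/3) + 2^(1/3)*3^(5/6)*I)*(sqrt(3)*sqrt(2*k^3 + 27) + 9)^(1/3)) + 6^(1/3)*(sqrt(3)*sqrt(2*k^3 + 27) + 9)^(1/3)/12 - 2^(1/3)*3^(5/6)*I*(sqrt(3)*sqrt(2*k^3 + 27) + 9)^(1/3)/12)) + C2*exp(b*(-2*k/((6^(1/3) + 2^(1/3)*3^(5/6)*I)*(sqrt(3)*sqrt(2*k^3 + 27) + 9)^(1/3)) + 6^(1/3)*(sqrt(3)*sqrt(2*k^3 + 27) + 9)^(1/3)/12 + 2^(1/3)*3^(5/6)*I*(sqrt(3)*sqrt(2*k^3 + 27) + 9)^(1/3)/12)) + C3*exp(6^(1/3)*b*(6^(1/3)*k/(sqrt(3)*sqrt(2*k^3 + 27) + 9)^(1/3) - (sqrt(3)*sqrt(2*k^3 + 27) + 9)^(1/3))/6) + 4*b - 4*k


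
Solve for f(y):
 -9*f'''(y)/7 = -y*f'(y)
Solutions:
 f(y) = C1 + Integral(C2*airyai(21^(1/3)*y/3) + C3*airybi(21^(1/3)*y/3), y)


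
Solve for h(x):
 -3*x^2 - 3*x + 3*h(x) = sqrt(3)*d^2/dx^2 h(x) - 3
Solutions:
 h(x) = C1*exp(-3^(1/4)*x) + C2*exp(3^(1/4)*x) + x^2 + x - 1 + 2*sqrt(3)/3


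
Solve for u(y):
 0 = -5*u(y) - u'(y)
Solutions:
 u(y) = C1*exp(-5*y)


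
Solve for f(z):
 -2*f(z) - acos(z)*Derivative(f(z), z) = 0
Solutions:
 f(z) = C1*exp(-2*Integral(1/acos(z), z))


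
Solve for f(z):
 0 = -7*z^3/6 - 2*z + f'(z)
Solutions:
 f(z) = C1 + 7*z^4/24 + z^2


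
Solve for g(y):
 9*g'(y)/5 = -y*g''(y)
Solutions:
 g(y) = C1 + C2/y^(4/5)


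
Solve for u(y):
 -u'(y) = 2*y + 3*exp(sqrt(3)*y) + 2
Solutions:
 u(y) = C1 - y^2 - 2*y - sqrt(3)*exp(sqrt(3)*y)


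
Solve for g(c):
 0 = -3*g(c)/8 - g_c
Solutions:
 g(c) = C1*exp(-3*c/8)


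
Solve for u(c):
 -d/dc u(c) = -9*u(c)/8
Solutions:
 u(c) = C1*exp(9*c/8)


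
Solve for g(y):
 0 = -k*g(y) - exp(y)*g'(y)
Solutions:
 g(y) = C1*exp(k*exp(-y))


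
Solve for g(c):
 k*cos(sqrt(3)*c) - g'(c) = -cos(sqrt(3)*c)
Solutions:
 g(c) = C1 + sqrt(3)*k*sin(sqrt(3)*c)/3 + sqrt(3)*sin(sqrt(3)*c)/3


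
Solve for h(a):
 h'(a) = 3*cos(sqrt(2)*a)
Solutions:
 h(a) = C1 + 3*sqrt(2)*sin(sqrt(2)*a)/2


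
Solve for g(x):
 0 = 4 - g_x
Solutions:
 g(x) = C1 + 4*x


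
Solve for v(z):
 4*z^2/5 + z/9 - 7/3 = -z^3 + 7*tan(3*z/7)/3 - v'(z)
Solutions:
 v(z) = C1 - z^4/4 - 4*z^3/15 - z^2/18 + 7*z/3 - 49*log(cos(3*z/7))/9


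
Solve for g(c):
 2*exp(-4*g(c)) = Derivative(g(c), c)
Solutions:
 g(c) = log(-I*(C1 + 8*c)^(1/4))
 g(c) = log(I*(C1 + 8*c)^(1/4))
 g(c) = log(-(C1 + 8*c)^(1/4))
 g(c) = log(C1 + 8*c)/4


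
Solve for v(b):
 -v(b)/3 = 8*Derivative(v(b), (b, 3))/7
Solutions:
 v(b) = C3*exp(-3^(2/3)*7^(1/3)*b/6) + (C1*sin(3^(1/6)*7^(1/3)*b/4) + C2*cos(3^(1/6)*7^(1/3)*b/4))*exp(3^(2/3)*7^(1/3)*b/12)


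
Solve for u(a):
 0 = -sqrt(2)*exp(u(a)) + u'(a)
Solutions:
 u(a) = log(-1/(C1 + sqrt(2)*a))


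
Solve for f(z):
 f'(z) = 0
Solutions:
 f(z) = C1


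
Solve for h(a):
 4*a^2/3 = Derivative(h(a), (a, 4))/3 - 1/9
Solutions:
 h(a) = C1 + C2*a + C3*a^2 + C4*a^3 + a^6/90 + a^4/72


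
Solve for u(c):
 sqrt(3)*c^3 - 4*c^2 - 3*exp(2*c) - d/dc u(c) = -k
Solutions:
 u(c) = C1 + sqrt(3)*c^4/4 - 4*c^3/3 + c*k - 3*exp(2*c)/2


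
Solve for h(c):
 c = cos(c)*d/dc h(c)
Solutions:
 h(c) = C1 + Integral(c/cos(c), c)


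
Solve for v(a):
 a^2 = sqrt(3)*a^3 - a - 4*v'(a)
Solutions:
 v(a) = C1 + sqrt(3)*a^4/16 - a^3/12 - a^2/8


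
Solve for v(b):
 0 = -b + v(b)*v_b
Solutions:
 v(b) = -sqrt(C1 + b^2)
 v(b) = sqrt(C1 + b^2)


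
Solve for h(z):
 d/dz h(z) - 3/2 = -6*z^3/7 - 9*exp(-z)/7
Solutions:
 h(z) = C1 - 3*z^4/14 + 3*z/2 + 9*exp(-z)/7


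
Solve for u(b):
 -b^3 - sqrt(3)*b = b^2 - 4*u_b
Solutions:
 u(b) = C1 + b^4/16 + b^3/12 + sqrt(3)*b^2/8


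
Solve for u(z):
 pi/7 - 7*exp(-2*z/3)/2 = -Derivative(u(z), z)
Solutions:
 u(z) = C1 - pi*z/7 - 21*exp(-2*z/3)/4


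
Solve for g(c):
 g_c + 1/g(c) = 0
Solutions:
 g(c) = -sqrt(C1 - 2*c)
 g(c) = sqrt(C1 - 2*c)


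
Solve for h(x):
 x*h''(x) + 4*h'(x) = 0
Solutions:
 h(x) = C1 + C2/x^3


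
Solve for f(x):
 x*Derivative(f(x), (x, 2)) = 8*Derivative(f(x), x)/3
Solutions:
 f(x) = C1 + C2*x^(11/3)


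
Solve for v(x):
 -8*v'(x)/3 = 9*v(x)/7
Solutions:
 v(x) = C1*exp(-27*x/56)


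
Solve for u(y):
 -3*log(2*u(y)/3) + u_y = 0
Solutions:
 -Integral(1/(log(_y) - log(3) + log(2)), (_y, u(y)))/3 = C1 - y


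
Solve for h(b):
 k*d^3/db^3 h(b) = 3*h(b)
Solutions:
 h(b) = C1*exp(3^(1/3)*b*(1/k)^(1/3)) + C2*exp(b*(-3^(1/3) + 3^(5/6)*I)*(1/k)^(1/3)/2) + C3*exp(-b*(3^(1/3) + 3^(5/6)*I)*(1/k)^(1/3)/2)


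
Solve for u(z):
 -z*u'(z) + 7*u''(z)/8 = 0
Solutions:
 u(z) = C1 + C2*erfi(2*sqrt(7)*z/7)


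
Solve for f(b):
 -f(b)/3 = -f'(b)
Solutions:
 f(b) = C1*exp(b/3)


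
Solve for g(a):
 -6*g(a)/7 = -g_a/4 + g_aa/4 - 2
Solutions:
 g(a) = (C1*sin(sqrt(623)*a/14) + C2*cos(sqrt(623)*a/14))*exp(a/2) + 7/3


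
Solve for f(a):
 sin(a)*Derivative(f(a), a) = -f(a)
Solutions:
 f(a) = C1*sqrt(cos(a) + 1)/sqrt(cos(a) - 1)


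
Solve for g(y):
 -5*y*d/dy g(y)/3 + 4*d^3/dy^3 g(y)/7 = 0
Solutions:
 g(y) = C1 + Integral(C2*airyai(630^(1/3)*y/6) + C3*airybi(630^(1/3)*y/6), y)


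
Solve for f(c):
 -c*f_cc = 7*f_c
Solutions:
 f(c) = C1 + C2/c^6


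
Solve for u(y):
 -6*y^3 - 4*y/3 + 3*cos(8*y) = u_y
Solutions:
 u(y) = C1 - 3*y^4/2 - 2*y^2/3 + 3*sin(8*y)/8


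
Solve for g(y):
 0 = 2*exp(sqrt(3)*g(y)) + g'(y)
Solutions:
 g(y) = sqrt(3)*(2*log(1/(C1 + 2*y)) - log(3))/6


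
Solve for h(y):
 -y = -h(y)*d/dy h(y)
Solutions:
 h(y) = -sqrt(C1 + y^2)
 h(y) = sqrt(C1 + y^2)


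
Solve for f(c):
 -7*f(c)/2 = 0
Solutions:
 f(c) = 0


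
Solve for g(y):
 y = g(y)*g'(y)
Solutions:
 g(y) = -sqrt(C1 + y^2)
 g(y) = sqrt(C1 + y^2)


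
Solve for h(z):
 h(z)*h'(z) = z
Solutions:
 h(z) = -sqrt(C1 + z^2)
 h(z) = sqrt(C1 + z^2)


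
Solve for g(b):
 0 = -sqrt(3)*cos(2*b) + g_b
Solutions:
 g(b) = C1 + sqrt(3)*sin(2*b)/2


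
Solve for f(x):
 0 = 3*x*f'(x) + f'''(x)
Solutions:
 f(x) = C1 + Integral(C2*airyai(-3^(1/3)*x) + C3*airybi(-3^(1/3)*x), x)


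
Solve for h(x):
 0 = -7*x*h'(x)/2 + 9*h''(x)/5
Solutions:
 h(x) = C1 + C2*erfi(sqrt(35)*x/6)


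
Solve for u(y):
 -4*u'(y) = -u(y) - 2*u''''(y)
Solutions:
 u(y) = (C1*exp(-sqrt(2)*y*sqrt(-1 + sqrt(2))/2) + C2*exp(sqrt(2)*y*sqrt(-1 + sqrt(2))/2))*exp(sqrt(2)*y/2) + (C3*sin(sqrt(2)*y*sqrt(1 + sqrt(2))/2) + C4*cos(sqrt(2)*y*sqrt(1 + sqrt(2))/2))*exp(-sqrt(2)*y/2)


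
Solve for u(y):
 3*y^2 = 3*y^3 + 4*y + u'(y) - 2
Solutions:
 u(y) = C1 - 3*y^4/4 + y^3 - 2*y^2 + 2*y


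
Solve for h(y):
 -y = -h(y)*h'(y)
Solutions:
 h(y) = -sqrt(C1 + y^2)
 h(y) = sqrt(C1 + y^2)


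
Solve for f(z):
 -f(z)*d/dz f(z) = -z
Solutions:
 f(z) = -sqrt(C1 + z^2)
 f(z) = sqrt(C1 + z^2)


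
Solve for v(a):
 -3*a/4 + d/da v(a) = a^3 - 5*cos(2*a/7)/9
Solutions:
 v(a) = C1 + a^4/4 + 3*a^2/8 - 35*sin(2*a/7)/18


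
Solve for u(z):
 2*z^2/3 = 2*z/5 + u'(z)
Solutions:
 u(z) = C1 + 2*z^3/9 - z^2/5


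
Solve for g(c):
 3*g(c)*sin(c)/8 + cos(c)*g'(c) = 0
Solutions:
 g(c) = C1*cos(c)^(3/8)


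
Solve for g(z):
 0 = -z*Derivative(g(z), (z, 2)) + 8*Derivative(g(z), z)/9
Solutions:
 g(z) = C1 + C2*z^(17/9)


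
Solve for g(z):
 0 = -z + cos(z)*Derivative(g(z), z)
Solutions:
 g(z) = C1 + Integral(z/cos(z), z)


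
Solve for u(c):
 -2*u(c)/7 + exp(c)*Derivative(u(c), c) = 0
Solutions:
 u(c) = C1*exp(-2*exp(-c)/7)


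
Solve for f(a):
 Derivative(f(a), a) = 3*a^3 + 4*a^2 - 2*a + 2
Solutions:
 f(a) = C1 + 3*a^4/4 + 4*a^3/3 - a^2 + 2*a


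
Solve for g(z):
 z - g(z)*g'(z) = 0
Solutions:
 g(z) = -sqrt(C1 + z^2)
 g(z) = sqrt(C1 + z^2)


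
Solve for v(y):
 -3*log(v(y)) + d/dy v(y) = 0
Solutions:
 li(v(y)) = C1 + 3*y


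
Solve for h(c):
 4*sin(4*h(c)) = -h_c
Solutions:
 h(c) = -acos((-C1 - exp(32*c))/(C1 - exp(32*c)))/4 + pi/2
 h(c) = acos((-C1 - exp(32*c))/(C1 - exp(32*c)))/4


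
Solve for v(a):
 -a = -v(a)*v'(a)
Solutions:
 v(a) = -sqrt(C1 + a^2)
 v(a) = sqrt(C1 + a^2)


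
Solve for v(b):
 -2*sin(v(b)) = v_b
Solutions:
 v(b) = -acos((-C1 - exp(4*b))/(C1 - exp(4*b))) + 2*pi
 v(b) = acos((-C1 - exp(4*b))/(C1 - exp(4*b)))


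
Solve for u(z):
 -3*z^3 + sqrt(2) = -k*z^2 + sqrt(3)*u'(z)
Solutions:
 u(z) = C1 + sqrt(3)*k*z^3/9 - sqrt(3)*z^4/4 + sqrt(6)*z/3


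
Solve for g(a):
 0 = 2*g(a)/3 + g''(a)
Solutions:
 g(a) = C1*sin(sqrt(6)*a/3) + C2*cos(sqrt(6)*a/3)


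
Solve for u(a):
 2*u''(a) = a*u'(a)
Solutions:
 u(a) = C1 + C2*erfi(a/2)


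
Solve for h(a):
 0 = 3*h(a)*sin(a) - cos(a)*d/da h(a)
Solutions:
 h(a) = C1/cos(a)^3


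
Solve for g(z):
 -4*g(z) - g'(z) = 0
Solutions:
 g(z) = C1*exp(-4*z)


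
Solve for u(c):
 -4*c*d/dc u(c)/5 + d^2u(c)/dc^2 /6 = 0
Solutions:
 u(c) = C1 + C2*erfi(2*sqrt(15)*c/5)


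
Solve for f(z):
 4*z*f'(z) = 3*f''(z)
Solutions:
 f(z) = C1 + C2*erfi(sqrt(6)*z/3)


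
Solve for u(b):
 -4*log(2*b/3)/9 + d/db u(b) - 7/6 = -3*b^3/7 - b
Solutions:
 u(b) = C1 - 3*b^4/28 - b^2/2 + 4*b*log(b)/9 - 4*b*log(3)/9 + 4*b*log(2)/9 + 13*b/18


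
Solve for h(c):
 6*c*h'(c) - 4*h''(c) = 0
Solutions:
 h(c) = C1 + C2*erfi(sqrt(3)*c/2)


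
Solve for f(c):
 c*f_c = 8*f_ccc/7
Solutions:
 f(c) = C1 + Integral(C2*airyai(7^(1/3)*c/2) + C3*airybi(7^(1/3)*c/2), c)


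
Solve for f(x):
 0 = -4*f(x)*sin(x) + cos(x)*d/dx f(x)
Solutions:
 f(x) = C1/cos(x)^4


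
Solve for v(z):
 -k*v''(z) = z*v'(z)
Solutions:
 v(z) = C1 + C2*sqrt(k)*erf(sqrt(2)*z*sqrt(1/k)/2)


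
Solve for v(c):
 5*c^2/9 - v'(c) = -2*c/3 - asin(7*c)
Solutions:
 v(c) = C1 + 5*c^3/27 + c^2/3 + c*asin(7*c) + sqrt(1 - 49*c^2)/7


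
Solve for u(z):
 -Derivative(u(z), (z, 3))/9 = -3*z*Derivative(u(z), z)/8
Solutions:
 u(z) = C1 + Integral(C2*airyai(3*z/2) + C3*airybi(3*z/2), z)


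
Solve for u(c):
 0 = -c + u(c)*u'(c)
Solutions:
 u(c) = -sqrt(C1 + c^2)
 u(c) = sqrt(C1 + c^2)


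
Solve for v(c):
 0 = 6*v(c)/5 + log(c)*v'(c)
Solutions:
 v(c) = C1*exp(-6*li(c)/5)


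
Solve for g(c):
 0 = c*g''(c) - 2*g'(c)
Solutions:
 g(c) = C1 + C2*c^3


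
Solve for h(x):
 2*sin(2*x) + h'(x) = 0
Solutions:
 h(x) = C1 + cos(2*x)


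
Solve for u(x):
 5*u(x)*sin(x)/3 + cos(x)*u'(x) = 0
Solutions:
 u(x) = C1*cos(x)^(5/3)


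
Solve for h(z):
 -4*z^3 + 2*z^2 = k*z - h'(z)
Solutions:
 h(z) = C1 + k*z^2/2 + z^4 - 2*z^3/3


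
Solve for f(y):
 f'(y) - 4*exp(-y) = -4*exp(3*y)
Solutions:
 f(y) = C1 - 4*exp(3*y)/3 - 4*exp(-y)


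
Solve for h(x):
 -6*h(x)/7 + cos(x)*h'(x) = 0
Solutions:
 h(x) = C1*(sin(x) + 1)^(3/7)/(sin(x) - 1)^(3/7)


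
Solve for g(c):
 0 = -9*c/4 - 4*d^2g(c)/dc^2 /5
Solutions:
 g(c) = C1 + C2*c - 15*c^3/32


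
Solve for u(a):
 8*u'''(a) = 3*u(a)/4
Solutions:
 u(a) = C3*exp(6^(1/3)*a/4) + (C1*sin(2^(1/3)*3^(5/6)*a/8) + C2*cos(2^(1/3)*3^(5/6)*a/8))*exp(-6^(1/3)*a/8)


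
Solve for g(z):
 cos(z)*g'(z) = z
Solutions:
 g(z) = C1 + Integral(z/cos(z), z)


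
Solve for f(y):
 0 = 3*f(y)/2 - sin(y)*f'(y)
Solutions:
 f(y) = C1*(cos(y) - 1)^(3/4)/(cos(y) + 1)^(3/4)


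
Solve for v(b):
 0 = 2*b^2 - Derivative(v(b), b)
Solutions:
 v(b) = C1 + 2*b^3/3


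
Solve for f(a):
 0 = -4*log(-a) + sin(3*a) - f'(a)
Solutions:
 f(a) = C1 - 4*a*log(-a) + 4*a - cos(3*a)/3


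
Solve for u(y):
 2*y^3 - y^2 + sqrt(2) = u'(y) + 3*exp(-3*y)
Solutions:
 u(y) = C1 + y^4/2 - y^3/3 + sqrt(2)*y + exp(-3*y)


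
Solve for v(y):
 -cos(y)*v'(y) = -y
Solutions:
 v(y) = C1 + Integral(y/cos(y), y)


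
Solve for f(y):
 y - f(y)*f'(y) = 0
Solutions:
 f(y) = -sqrt(C1 + y^2)
 f(y) = sqrt(C1 + y^2)


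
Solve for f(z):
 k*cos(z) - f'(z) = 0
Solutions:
 f(z) = C1 + k*sin(z)


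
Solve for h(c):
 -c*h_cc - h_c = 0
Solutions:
 h(c) = C1 + C2*log(c)


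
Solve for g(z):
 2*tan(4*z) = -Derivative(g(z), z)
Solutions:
 g(z) = C1 + log(cos(4*z))/2


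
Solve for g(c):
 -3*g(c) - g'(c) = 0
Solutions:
 g(c) = C1*exp(-3*c)


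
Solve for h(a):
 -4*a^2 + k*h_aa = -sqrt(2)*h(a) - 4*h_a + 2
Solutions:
 h(a) = C1*exp(a*(sqrt(-sqrt(2)*k + 4) - 2)/k) + C2*exp(-a*(sqrt(-sqrt(2)*k + 4) + 2)/k) + 2*sqrt(2)*a^2 - 16*a - 4*k + 33*sqrt(2)


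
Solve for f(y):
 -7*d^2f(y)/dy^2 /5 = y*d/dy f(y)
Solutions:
 f(y) = C1 + C2*erf(sqrt(70)*y/14)


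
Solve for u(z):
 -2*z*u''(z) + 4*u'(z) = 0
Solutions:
 u(z) = C1 + C2*z^3


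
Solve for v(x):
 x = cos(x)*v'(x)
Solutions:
 v(x) = C1 + Integral(x/cos(x), x)


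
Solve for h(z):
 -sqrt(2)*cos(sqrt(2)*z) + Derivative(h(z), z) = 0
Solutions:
 h(z) = C1 + sin(sqrt(2)*z)


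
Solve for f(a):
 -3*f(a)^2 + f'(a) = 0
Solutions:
 f(a) = -1/(C1 + 3*a)


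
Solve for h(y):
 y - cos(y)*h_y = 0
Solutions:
 h(y) = C1 + Integral(y/cos(y), y)


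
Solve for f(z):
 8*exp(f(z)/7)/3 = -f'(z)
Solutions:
 f(z) = 7*log(1/(C1 + 8*z)) + 7*log(21)


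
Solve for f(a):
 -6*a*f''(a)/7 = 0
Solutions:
 f(a) = C1 + C2*a


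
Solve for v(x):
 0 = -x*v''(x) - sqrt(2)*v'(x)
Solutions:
 v(x) = C1 + C2*x^(1 - sqrt(2))


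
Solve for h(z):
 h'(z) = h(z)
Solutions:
 h(z) = C1*exp(z)


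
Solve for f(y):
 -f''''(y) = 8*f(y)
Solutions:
 f(y) = (C1*sin(2^(1/4)*y) + C2*cos(2^(1/4)*y))*exp(-2^(1/4)*y) + (C3*sin(2^(1/4)*y) + C4*cos(2^(1/4)*y))*exp(2^(1/4)*y)


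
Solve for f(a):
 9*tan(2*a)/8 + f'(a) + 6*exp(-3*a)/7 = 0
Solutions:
 f(a) = C1 - 9*log(tan(2*a)^2 + 1)/32 + 2*exp(-3*a)/7


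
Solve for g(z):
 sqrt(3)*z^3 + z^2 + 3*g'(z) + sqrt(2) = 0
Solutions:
 g(z) = C1 - sqrt(3)*z^4/12 - z^3/9 - sqrt(2)*z/3


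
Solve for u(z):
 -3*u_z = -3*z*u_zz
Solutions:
 u(z) = C1 + C2*z^2


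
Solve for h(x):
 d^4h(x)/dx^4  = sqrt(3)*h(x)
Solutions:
 h(x) = C1*exp(-3^(1/8)*x) + C2*exp(3^(1/8)*x) + C3*sin(3^(1/8)*x) + C4*cos(3^(1/8)*x)


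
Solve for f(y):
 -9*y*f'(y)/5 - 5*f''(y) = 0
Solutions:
 f(y) = C1 + C2*erf(3*sqrt(2)*y/10)


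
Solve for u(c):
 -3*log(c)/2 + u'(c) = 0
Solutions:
 u(c) = C1 + 3*c*log(c)/2 - 3*c/2


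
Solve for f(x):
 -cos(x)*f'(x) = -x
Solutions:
 f(x) = C1 + Integral(x/cos(x), x)


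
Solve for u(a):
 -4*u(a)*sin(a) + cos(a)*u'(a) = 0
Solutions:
 u(a) = C1/cos(a)^4


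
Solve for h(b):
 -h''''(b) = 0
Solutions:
 h(b) = C1 + C2*b + C3*b^2 + C4*b^3


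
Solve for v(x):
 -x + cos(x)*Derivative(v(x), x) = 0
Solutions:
 v(x) = C1 + Integral(x/cos(x), x)


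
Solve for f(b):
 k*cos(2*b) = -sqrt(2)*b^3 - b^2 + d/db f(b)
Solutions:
 f(b) = C1 + sqrt(2)*b^4/4 + b^3/3 + k*sin(2*b)/2


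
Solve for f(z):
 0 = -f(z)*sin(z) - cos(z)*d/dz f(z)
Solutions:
 f(z) = C1*cos(z)


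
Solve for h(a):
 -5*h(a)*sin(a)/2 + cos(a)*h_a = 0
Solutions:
 h(a) = C1/cos(a)^(5/2)


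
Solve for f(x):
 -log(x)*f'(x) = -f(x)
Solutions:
 f(x) = C1*exp(li(x))


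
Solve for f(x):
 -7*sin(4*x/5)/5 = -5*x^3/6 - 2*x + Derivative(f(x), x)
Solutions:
 f(x) = C1 + 5*x^4/24 + x^2 + 7*cos(4*x/5)/4


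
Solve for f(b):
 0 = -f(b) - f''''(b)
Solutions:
 f(b) = (C1*sin(sqrt(2)*b/2) + C2*cos(sqrt(2)*b/2))*exp(-sqrt(2)*b/2) + (C3*sin(sqrt(2)*b/2) + C4*cos(sqrt(2)*b/2))*exp(sqrt(2)*b/2)


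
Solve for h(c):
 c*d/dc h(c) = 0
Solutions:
 h(c) = C1


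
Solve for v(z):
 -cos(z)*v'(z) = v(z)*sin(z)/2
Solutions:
 v(z) = C1*sqrt(cos(z))


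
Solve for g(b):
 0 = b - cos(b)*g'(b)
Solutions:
 g(b) = C1 + Integral(b/cos(b), b)


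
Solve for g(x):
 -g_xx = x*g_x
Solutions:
 g(x) = C1 + C2*erf(sqrt(2)*x/2)


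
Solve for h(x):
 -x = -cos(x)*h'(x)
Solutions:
 h(x) = C1 + Integral(x/cos(x), x)


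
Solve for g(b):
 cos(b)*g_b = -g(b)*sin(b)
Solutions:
 g(b) = C1*cos(b)


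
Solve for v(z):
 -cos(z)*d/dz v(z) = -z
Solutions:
 v(z) = C1 + Integral(z/cos(z), z)


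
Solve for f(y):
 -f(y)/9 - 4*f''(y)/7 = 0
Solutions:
 f(y) = C1*sin(sqrt(7)*y/6) + C2*cos(sqrt(7)*y/6)


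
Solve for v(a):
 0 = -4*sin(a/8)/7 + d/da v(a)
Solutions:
 v(a) = C1 - 32*cos(a/8)/7


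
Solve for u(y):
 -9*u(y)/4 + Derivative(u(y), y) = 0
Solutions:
 u(y) = C1*exp(9*y/4)


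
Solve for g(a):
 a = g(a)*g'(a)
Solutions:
 g(a) = -sqrt(C1 + a^2)
 g(a) = sqrt(C1 + a^2)


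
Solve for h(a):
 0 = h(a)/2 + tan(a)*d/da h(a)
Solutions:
 h(a) = C1/sqrt(sin(a))


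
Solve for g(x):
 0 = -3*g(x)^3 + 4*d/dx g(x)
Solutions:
 g(x) = -sqrt(2)*sqrt(-1/(C1 + 3*x))
 g(x) = sqrt(2)*sqrt(-1/(C1 + 3*x))


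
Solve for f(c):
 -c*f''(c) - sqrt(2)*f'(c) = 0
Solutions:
 f(c) = C1 + C2*c^(1 - sqrt(2))


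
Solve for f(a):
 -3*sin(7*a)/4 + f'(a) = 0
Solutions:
 f(a) = C1 - 3*cos(7*a)/28


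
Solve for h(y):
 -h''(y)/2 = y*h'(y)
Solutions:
 h(y) = C1 + C2*erf(y)


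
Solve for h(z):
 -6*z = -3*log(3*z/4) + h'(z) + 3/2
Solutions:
 h(z) = C1 - 3*z^2 + 3*z*log(z) - 9*z/2 + z*log(27/64)


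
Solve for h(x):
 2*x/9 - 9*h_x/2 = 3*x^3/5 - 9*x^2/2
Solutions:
 h(x) = C1 - x^4/30 + x^3/3 + 2*x^2/81


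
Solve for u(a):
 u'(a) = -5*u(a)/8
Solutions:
 u(a) = C1*exp(-5*a/8)


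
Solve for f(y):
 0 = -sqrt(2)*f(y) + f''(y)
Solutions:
 f(y) = C1*exp(-2^(1/4)*y) + C2*exp(2^(1/4)*y)


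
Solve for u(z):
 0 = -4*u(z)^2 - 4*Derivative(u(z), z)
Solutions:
 u(z) = 1/(C1 + z)


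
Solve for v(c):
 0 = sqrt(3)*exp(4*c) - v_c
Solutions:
 v(c) = C1 + sqrt(3)*exp(4*c)/4


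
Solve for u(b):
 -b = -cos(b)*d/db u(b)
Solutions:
 u(b) = C1 + Integral(b/cos(b), b)


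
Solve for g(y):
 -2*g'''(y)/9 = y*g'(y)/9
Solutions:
 g(y) = C1 + Integral(C2*airyai(-2^(2/3)*y/2) + C3*airybi(-2^(2/3)*y/2), y)


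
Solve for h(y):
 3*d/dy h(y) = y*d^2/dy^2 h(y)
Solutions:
 h(y) = C1 + C2*y^4


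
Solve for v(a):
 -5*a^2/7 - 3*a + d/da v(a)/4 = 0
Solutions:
 v(a) = C1 + 20*a^3/21 + 6*a^2


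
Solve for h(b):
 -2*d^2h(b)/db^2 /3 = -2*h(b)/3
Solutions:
 h(b) = C1*exp(-b) + C2*exp(b)


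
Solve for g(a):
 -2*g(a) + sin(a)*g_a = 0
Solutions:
 g(a) = C1*(cos(a) - 1)/(cos(a) + 1)


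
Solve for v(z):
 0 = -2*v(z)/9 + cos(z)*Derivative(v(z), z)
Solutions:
 v(z) = C1*(sin(z) + 1)^(1/9)/(sin(z) - 1)^(1/9)


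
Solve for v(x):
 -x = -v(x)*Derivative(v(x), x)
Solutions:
 v(x) = -sqrt(C1 + x^2)
 v(x) = sqrt(C1 + x^2)


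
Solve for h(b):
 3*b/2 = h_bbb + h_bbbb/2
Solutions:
 h(b) = C1 + C2*b + C3*b^2 + C4*exp(-2*b) + b^4/16 - b^3/8


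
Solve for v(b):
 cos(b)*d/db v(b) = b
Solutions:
 v(b) = C1 + Integral(b/cos(b), b)


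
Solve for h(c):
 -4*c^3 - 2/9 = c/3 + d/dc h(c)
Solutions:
 h(c) = C1 - c^4 - c^2/6 - 2*c/9


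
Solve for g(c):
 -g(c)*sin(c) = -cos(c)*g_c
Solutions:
 g(c) = C1/cos(c)


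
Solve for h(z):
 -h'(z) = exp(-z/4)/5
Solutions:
 h(z) = C1 + 4*exp(-z/4)/5


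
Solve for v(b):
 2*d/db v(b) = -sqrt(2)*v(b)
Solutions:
 v(b) = C1*exp(-sqrt(2)*b/2)


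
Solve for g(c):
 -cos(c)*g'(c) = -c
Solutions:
 g(c) = C1 + Integral(c/cos(c), c)


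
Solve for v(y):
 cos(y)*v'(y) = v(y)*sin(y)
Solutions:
 v(y) = C1/cos(y)


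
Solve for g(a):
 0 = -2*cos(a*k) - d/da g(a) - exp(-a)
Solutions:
 g(a) = C1 + exp(-a) - 2*sin(a*k)/k


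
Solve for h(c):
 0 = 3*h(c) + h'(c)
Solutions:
 h(c) = C1*exp(-3*c)


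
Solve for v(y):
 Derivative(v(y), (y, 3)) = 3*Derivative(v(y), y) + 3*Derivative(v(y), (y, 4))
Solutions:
 v(y) = C1 + C2*exp(y*(2*2^(1/3)/(135*sqrt(29) + 727)^(1/3) + 4 + 2^(2/3)*(135*sqrt(29) + 727)^(1/3))/36)*sin(2^(1/3)*sqrt(3)*y*(-2^(1/3)*(135*sqrt(29) + 727)^(1/3) + 2/(135*sqrt(29) + 727)^(1/3))/36) + C3*exp(y*(2*2^(1/3)/(135*sqrt(29) + 727)^(1/3) + 4 + 2^(2/3)*(135*sqrt(29) + 727)^(1/3))/36)*cos(2^(1/3)*sqrt(3)*y*(-2^(1/3)*(135*sqrt(29) + 727)^(1/3) + 2/(135*sqrt(29) + 727)^(1/3))/36) + C4*exp(y*(-2^(2/3)*(135*sqrt(29) + 727)^(1/3) - 2*2^(1/3)/(135*sqrt(29) + 727)^(1/3) + 2)/18)


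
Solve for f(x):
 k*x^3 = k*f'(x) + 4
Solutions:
 f(x) = C1 + x^4/4 - 4*x/k


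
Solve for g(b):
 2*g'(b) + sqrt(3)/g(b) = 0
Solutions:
 g(b) = -sqrt(C1 - sqrt(3)*b)
 g(b) = sqrt(C1 - sqrt(3)*b)


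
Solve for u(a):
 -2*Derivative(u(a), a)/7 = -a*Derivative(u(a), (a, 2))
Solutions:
 u(a) = C1 + C2*a^(9/7)


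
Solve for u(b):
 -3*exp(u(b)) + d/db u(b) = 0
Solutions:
 u(b) = log(-1/(C1 + 3*b))


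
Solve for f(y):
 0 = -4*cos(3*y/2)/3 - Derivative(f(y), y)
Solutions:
 f(y) = C1 - 8*sin(3*y/2)/9


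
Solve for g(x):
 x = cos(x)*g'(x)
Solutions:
 g(x) = C1 + Integral(x/cos(x), x)


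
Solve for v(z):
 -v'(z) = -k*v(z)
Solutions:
 v(z) = C1*exp(k*z)


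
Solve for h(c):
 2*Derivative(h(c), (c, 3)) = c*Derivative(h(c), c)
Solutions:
 h(c) = C1 + Integral(C2*airyai(2^(2/3)*c/2) + C3*airybi(2^(2/3)*c/2), c)


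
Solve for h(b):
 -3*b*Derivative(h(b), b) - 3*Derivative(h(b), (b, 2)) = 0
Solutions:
 h(b) = C1 + C2*erf(sqrt(2)*b/2)


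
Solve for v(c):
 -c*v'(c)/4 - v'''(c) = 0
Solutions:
 v(c) = C1 + Integral(C2*airyai(-2^(1/3)*c/2) + C3*airybi(-2^(1/3)*c/2), c)


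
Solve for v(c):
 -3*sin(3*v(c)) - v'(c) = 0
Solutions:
 v(c) = -acos((-C1 - exp(18*c))/(C1 - exp(18*c)))/3 + 2*pi/3
 v(c) = acos((-C1 - exp(18*c))/(C1 - exp(18*c)))/3


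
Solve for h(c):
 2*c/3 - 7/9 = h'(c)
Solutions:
 h(c) = C1 + c^2/3 - 7*c/9


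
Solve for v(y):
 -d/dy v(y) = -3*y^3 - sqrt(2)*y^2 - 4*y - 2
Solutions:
 v(y) = C1 + 3*y^4/4 + sqrt(2)*y^3/3 + 2*y^2 + 2*y


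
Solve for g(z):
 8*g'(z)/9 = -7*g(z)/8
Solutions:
 g(z) = C1*exp(-63*z/64)


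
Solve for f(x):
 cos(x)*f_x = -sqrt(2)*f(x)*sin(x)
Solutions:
 f(x) = C1*cos(x)^(sqrt(2))


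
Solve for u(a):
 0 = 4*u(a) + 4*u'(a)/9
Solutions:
 u(a) = C1*exp(-9*a)


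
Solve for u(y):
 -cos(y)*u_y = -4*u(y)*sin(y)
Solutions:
 u(y) = C1/cos(y)^4
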